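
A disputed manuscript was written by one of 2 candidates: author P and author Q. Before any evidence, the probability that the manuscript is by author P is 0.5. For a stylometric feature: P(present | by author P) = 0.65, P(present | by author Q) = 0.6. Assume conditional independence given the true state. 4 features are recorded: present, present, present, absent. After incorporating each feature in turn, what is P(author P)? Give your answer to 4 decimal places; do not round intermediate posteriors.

0.5266

After 'present': P(author P) = 0.65·0.5000 / (0.65·0.5000 + 0.6·0.5000) ≈ 0.5200
After 'present': P(author P) = 0.65·0.5200 / (0.65·0.5200 + 0.6·0.4800) ≈ 0.5399
After 'present': P(author P) = 0.65·0.5399 / (0.65·0.5399 + 0.6·0.4601) ≈ 0.5597
After 'absent': P(author P) = 0.35·0.5597 / (0.35·0.5597 + 0.4·0.4403) ≈ 0.5266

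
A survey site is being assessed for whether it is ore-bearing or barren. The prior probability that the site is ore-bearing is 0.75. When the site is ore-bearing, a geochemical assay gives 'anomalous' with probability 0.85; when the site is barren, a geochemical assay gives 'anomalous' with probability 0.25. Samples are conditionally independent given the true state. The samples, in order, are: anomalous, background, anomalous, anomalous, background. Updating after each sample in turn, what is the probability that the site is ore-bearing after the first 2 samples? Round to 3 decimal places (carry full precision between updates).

After 'anomalous': P(ore) = 0.85·0.7500 / (0.85·0.7500 + 0.25·0.2500) ≈ 0.9107
After 'background': P(ore) = 0.15·0.9107 / (0.15·0.9107 + 0.75·0.0893) ≈ 0.6711

0.671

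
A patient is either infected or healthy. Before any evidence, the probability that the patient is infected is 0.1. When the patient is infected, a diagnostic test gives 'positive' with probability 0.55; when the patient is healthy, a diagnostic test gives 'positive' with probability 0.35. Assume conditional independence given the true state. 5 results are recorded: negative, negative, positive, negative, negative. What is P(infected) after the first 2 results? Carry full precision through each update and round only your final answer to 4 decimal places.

After 'negative': P(infected) = 0.45·0.1000 / (0.45·0.1000 + 0.65·0.9000) ≈ 0.0714
After 'negative': P(infected) = 0.45·0.0714 / (0.45·0.0714 + 0.65·0.9286) ≈ 0.0506

0.0506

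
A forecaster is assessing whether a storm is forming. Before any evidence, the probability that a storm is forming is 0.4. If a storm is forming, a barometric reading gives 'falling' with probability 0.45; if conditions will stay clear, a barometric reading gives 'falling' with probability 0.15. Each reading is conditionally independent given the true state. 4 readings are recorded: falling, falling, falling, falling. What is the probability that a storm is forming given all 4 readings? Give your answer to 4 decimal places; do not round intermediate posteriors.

0.9818

Each posterior becomes the prior for the next update.
After 'falling': P(storm) = 0.45·0.4000 / (0.45·0.4000 + 0.15·0.6000) ≈ 0.6667
After 'falling': P(storm) = 0.45·0.6667 / (0.45·0.6667 + 0.15·0.3333) ≈ 0.8571
After 'falling': P(storm) = 0.45·0.8571 / (0.45·0.8571 + 0.15·0.1429) ≈ 0.9474
After 'falling': P(storm) = 0.45·0.9474 / (0.45·0.9474 + 0.15·0.0526) ≈ 0.9818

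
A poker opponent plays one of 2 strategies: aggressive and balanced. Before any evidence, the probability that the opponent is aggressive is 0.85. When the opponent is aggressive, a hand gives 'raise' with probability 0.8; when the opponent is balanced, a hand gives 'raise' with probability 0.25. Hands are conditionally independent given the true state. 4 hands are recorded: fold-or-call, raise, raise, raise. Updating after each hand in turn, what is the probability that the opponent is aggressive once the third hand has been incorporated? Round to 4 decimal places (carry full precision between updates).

0.9393

After 'fold-or-call': P(aggressive) = 0.2·0.8500 / (0.2·0.8500 + 0.75·0.1500) ≈ 0.6018
After 'raise': P(aggressive) = 0.8·0.6018 / (0.8·0.6018 + 0.25·0.3982) ≈ 0.8286
After 'raise': P(aggressive) = 0.8·0.8286 / (0.8·0.8286 + 0.25·0.1714) ≈ 0.9393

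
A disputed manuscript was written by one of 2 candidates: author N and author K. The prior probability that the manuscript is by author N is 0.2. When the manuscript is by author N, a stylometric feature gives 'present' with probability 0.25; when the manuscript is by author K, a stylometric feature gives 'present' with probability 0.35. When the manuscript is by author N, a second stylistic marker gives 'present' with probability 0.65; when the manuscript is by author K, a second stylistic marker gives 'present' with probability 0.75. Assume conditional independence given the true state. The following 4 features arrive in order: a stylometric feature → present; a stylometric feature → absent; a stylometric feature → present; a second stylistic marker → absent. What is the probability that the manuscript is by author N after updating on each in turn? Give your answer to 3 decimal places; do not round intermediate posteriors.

0.171

After a stylometric feature='present': P(author N) = 0.25·0.2000 / (0.25·0.2000 + 0.35·0.8000) ≈ 0.1515
After a stylometric feature='absent': P(author N) = 0.75·0.1515 / (0.75·0.1515 + 0.65·0.8485) ≈ 0.1708
After a stylometric feature='present': P(author N) = 0.25·0.1708 / (0.25·0.1708 + 0.35·0.8292) ≈ 0.1283
After a second stylistic marker='absent': P(author N) = 0.35·0.1283 / (0.35·0.1283 + 0.25·0.8717) ≈ 0.1708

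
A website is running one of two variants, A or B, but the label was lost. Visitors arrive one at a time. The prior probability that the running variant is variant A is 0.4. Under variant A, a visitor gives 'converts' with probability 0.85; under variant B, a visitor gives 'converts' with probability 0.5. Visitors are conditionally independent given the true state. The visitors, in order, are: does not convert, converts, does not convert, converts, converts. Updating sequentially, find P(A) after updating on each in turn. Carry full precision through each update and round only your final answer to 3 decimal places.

After 'does not convert': P(A) = 0.15·0.4000 / (0.15·0.4000 + 0.5·0.6000) ≈ 0.1667
After 'converts': P(A) = 0.85·0.1667 / (0.85·0.1667 + 0.5·0.8333) ≈ 0.2537
After 'does not convert': P(A) = 0.15·0.2537 / (0.15·0.2537 + 0.5·0.7463) ≈ 0.0926
After 'converts': P(A) = 0.85·0.0926 / (0.85·0.0926 + 0.5·0.9074) ≈ 0.1478
After 'converts': P(A) = 0.85·0.1478 / (0.85·0.1478 + 0.5·0.8522) ≈ 0.2277

0.228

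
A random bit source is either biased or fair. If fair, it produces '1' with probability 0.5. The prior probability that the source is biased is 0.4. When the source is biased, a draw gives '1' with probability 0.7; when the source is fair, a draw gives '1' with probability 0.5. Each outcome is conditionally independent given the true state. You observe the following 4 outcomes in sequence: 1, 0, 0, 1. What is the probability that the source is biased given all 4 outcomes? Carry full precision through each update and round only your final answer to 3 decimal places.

0.320

After '1': P(biased) = 0.7·0.4000 / (0.7·0.4000 + 0.5·0.6000) ≈ 0.4828
After '0': P(biased) = 0.3·0.4828 / (0.3·0.4828 + 0.5·0.5172) ≈ 0.3590
After '0': P(biased) = 0.3·0.3590 / (0.3·0.3590 + 0.5·0.6410) ≈ 0.2515
After '1': P(biased) = 0.7·0.2515 / (0.7·0.2515 + 0.5·0.7485) ≈ 0.3199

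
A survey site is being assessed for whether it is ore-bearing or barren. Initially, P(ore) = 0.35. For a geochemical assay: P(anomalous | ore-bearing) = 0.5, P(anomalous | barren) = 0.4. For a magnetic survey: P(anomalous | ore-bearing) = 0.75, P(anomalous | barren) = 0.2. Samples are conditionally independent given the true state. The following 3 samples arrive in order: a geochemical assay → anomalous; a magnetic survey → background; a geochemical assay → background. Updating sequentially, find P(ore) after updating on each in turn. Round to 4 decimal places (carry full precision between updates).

0.1491

After a geochemical assay='anomalous': P(ore) = 0.5·0.3500 / (0.5·0.3500 + 0.4·0.6500) ≈ 0.4023
After a magnetic survey='background': P(ore) = 0.25·0.4023 / (0.25·0.4023 + 0.8·0.5977) ≈ 0.1738
After a geochemical assay='background': P(ore) = 0.5·0.1738 / (0.5·0.1738 + 0.6·0.8262) ≈ 0.1491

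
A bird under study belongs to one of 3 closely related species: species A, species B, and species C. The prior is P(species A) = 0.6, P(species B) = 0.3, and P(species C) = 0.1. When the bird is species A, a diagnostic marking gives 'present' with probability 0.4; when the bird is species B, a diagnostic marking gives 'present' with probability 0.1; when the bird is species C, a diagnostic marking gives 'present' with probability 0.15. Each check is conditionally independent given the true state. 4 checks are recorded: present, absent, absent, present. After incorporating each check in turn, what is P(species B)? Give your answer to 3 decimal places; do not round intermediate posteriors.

After 'present': normaliser = 0.4·0.6000 + 0.1·0.3000 + 0.15·0.1000; P(species A) ≈ 0.8421, P(species B) ≈ 0.1053, P(species C) ≈ 0.0526
After 'absent': normaliser = 0.6·0.8421 + 0.9·0.1053 + 0.85·0.0526; P(species A) ≈ 0.7837, P(species B) ≈ 0.1469, P(species C) ≈ 0.0694
After 'absent': normaliser = 0.6·0.7837 + 0.9·0.1469 + 0.85·0.0694; P(species A) ≈ 0.7109, P(species B) ≈ 0.1999, P(species C) ≈ 0.0892
After 'present': normaliser = 0.4·0.7109 + 0.1·0.1999 + 0.15·0.0892; P(species A) ≈ 0.8950, P(species B) ≈ 0.0629, P(species C) ≈ 0.0421

0.063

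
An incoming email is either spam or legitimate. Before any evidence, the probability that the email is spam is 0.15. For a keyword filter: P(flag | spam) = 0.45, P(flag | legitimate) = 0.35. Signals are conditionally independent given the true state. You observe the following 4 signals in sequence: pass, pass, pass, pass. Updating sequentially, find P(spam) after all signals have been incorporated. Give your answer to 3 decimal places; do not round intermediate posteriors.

Apply Bayes' rule sequentially, carrying P(spam) forward.
After 'pass': P(spam) = 0.55·0.1500 / (0.55·0.1500 + 0.65·0.8500) ≈ 0.1299
After 'pass': P(spam) = 0.55·0.1299 / (0.55·0.1299 + 0.65·0.8701) ≈ 0.1122
After 'pass': P(spam) = 0.55·0.1122 / (0.55·0.1122 + 0.65·0.8878) ≈ 0.0966
After 'pass': P(spam) = 0.55·0.0966 / (0.55·0.0966 + 0.65·0.9034) ≈ 0.0830

0.083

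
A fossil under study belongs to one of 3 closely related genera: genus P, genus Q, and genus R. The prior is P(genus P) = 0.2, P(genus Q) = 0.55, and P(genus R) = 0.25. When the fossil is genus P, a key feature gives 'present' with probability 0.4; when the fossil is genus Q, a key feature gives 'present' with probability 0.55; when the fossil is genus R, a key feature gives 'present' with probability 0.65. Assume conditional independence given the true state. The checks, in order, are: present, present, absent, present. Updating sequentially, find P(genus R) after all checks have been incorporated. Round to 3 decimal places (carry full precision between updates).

0.330

Apply Bayes' rule sequentially, carrying P(genus R) forward.
After 'present': normaliser = 0.4·0.2000 + 0.55·0.5500 + 0.65·0.2500; P(genus P) ≈ 0.1468, P(genus Q) ≈ 0.5550, P(genus R) ≈ 0.2982
After 'present': normaliser = 0.4·0.1468 + 0.55·0.5550 + 0.65·0.2982; P(genus P) ≈ 0.1053, P(genus Q) ≈ 0.5473, P(genus R) ≈ 0.3475
After 'absent': normaliser = 0.6·0.1053 + 0.45·0.5473 + 0.35·0.3475; P(genus P) ≈ 0.1465, P(genus Q) ≈ 0.5714, P(genus R) ≈ 0.2821
After 'present': normaliser = 0.4·0.1465 + 0.55·0.5714 + 0.65·0.2821; P(genus P) ≈ 0.1054, P(genus Q) ≈ 0.5650, P(genus R) ≈ 0.3297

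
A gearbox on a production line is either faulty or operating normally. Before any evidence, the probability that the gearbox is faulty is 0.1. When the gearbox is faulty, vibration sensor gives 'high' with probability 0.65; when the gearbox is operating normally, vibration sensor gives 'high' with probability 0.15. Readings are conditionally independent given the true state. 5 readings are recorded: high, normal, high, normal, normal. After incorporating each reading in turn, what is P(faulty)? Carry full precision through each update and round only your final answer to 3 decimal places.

After 'high': P(faulty) = 0.65·0.1000 / (0.65·0.1000 + 0.15·0.9000) ≈ 0.3250
After 'normal': P(faulty) = 0.35·0.3250 / (0.35·0.3250 + 0.85·0.6750) ≈ 0.1655
After 'high': P(faulty) = 0.65·0.1655 / (0.65·0.1655 + 0.15·0.8345) ≈ 0.4621
After 'normal': P(faulty) = 0.35·0.4621 / (0.35·0.4621 + 0.85·0.5379) ≈ 0.2613
After 'normal': P(faulty) = 0.35·0.2613 / (0.35·0.2613 + 0.85·0.7387) ≈ 0.1271

0.127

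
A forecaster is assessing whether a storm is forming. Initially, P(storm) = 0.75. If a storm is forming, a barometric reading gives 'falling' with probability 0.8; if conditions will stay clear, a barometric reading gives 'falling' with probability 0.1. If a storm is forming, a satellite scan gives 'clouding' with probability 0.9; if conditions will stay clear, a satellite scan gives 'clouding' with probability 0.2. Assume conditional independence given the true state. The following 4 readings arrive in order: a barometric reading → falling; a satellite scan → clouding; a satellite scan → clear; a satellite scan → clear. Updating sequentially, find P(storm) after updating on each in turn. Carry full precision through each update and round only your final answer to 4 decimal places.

Apply Bayes' rule sequentially, carrying P(storm) forward.
After a barometric reading='falling': P(storm) = 0.8·0.7500 / (0.8·0.7500 + 0.1·0.2500) ≈ 0.9600
After a satellite scan='clouding': P(storm) = 0.9·0.9600 / (0.9·0.9600 + 0.2·0.0400) ≈ 0.9908
After a satellite scan='clear': P(storm) = 0.1·0.9908 / (0.1·0.9908 + 0.8·0.0092) ≈ 0.9310
After a satellite scan='clear': P(storm) = 0.1·0.9310 / (0.1·0.9310 + 0.8·0.0690) ≈ 0.6279

0.6279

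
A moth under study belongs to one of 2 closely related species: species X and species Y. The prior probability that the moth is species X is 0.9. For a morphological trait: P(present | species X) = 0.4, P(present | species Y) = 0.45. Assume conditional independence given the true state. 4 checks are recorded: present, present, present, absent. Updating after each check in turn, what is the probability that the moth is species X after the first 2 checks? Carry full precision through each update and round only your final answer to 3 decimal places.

After 'present': P(species X) = 0.4·0.9000 / (0.4·0.9000 + 0.45·0.1000) ≈ 0.8889
After 'present': P(species X) = 0.4·0.8889 / (0.4·0.8889 + 0.45·0.1111) ≈ 0.8767

0.877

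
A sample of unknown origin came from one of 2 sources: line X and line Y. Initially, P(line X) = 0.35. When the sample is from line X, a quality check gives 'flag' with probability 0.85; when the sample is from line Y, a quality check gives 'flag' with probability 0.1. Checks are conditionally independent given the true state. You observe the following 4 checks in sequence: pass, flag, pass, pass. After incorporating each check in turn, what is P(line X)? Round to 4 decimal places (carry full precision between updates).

0.0207

Each posterior becomes the prior for the next update.
After 'pass': P(line X) = 0.15·0.3500 / (0.15·0.3500 + 0.9·0.6500) ≈ 0.0824
After 'flag': P(line X) = 0.85·0.0824 / (0.85·0.0824 + 0.1·0.9176) ≈ 0.4327
After 'pass': P(line X) = 0.15·0.4327 / (0.15·0.4327 + 0.9·0.5673) ≈ 0.1128
After 'pass': P(line X) = 0.15·0.1128 / (0.15·0.1128 + 0.9·0.8872) ≈ 0.0207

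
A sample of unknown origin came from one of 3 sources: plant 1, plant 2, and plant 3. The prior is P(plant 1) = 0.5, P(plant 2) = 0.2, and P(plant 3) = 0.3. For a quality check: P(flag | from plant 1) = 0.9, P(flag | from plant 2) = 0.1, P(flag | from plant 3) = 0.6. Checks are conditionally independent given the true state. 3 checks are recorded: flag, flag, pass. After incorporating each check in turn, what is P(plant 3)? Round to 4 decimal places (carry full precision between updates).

0.5053

After 'flag': normaliser = 0.9·0.5000 + 0.1·0.2000 + 0.6·0.3000; P(plant 1) ≈ 0.6923, P(plant 2) ≈ 0.0308, P(plant 3) ≈ 0.2769
After 'flag': normaliser = 0.9·0.6923 + 0.1·0.0308 + 0.6·0.2769; P(plant 1) ≈ 0.7864, P(plant 2) ≈ 0.0039, P(plant 3) ≈ 0.2097
After 'pass': normaliser = 0.1·0.7864 + 0.9·0.0039 + 0.4·0.2097; P(plant 1) ≈ 0.4737, P(plant 2) ≈ 0.0211, P(plant 3) ≈ 0.5053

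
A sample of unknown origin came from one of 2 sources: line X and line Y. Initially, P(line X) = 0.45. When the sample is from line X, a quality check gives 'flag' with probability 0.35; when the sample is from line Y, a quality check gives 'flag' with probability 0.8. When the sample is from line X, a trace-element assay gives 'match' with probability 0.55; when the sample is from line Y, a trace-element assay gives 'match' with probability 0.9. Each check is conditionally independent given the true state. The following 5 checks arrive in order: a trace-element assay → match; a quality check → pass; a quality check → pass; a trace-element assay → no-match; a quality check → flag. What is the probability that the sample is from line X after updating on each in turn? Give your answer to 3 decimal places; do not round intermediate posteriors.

0.912

After a trace-element assay='match': P(line X) = 0.55·0.4500 / (0.55·0.4500 + 0.9·0.5500) ≈ 0.3333
After a quality check='pass': P(line X) = 0.65·0.3333 / (0.65·0.3333 + 0.2·0.6667) ≈ 0.6190
After a quality check='pass': P(line X) = 0.65·0.6190 / (0.65·0.6190 + 0.2·0.3810) ≈ 0.8408
After a trace-element assay='no-match': P(line X) = 0.45·0.8408 / (0.45·0.8408 + 0.1·0.1592) ≈ 0.9596
After a quality check='flag': P(line X) = 0.35·0.9596 / (0.35·0.9596 + 0.8·0.0404) ≈ 0.9123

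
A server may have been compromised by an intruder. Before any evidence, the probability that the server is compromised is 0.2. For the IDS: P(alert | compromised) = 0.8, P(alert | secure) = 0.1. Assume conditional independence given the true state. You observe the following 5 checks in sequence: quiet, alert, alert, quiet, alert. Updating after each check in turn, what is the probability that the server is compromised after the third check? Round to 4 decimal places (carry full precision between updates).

After 'quiet': P(compromised) = 0.2·0.2000 / (0.2·0.2000 + 0.9·0.8000) ≈ 0.0526
After 'alert': P(compromised) = 0.8·0.0526 / (0.8·0.0526 + 0.1·0.9474) ≈ 0.3077
After 'alert': P(compromised) = 0.8·0.3077 / (0.8·0.3077 + 0.1·0.6923) ≈ 0.7805

0.7805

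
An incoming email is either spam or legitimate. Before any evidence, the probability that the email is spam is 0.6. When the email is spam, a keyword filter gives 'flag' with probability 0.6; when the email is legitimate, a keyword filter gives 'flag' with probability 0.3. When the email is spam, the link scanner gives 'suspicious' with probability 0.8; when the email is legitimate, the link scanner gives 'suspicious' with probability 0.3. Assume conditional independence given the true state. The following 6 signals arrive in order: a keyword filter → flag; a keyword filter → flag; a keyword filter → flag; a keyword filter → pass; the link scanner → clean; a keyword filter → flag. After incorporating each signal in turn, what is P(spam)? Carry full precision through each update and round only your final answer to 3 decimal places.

0.797

After a keyword filter='flag': P(spam) = 0.6·0.6000 / (0.6·0.6000 + 0.3·0.4000) ≈ 0.7500
After a keyword filter='flag': P(spam) = 0.6·0.7500 / (0.6·0.7500 + 0.3·0.2500) ≈ 0.8571
After a keyword filter='flag': P(spam) = 0.6·0.8571 / (0.6·0.8571 + 0.3·0.1429) ≈ 0.9231
After a keyword filter='pass': P(spam) = 0.4·0.9231 / (0.4·0.9231 + 0.7·0.0769) ≈ 0.8727
After the link scanner='clean': P(spam) = 0.2·0.8727 / (0.2·0.8727 + 0.7·0.1273) ≈ 0.6621
After a keyword filter='flag': P(spam) = 0.6·0.6621 / (0.6·0.6621 + 0.3·0.3379) ≈ 0.7967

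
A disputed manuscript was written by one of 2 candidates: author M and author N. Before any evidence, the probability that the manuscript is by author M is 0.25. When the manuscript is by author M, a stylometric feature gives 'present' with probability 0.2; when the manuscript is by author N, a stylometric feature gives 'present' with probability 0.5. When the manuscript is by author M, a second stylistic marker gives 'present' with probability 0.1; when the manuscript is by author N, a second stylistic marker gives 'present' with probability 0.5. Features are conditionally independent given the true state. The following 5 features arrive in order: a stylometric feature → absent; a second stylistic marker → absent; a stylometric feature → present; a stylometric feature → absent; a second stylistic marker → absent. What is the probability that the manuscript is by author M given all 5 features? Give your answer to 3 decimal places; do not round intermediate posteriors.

0.525

Each posterior becomes the prior for the next update.
After a stylometric feature='absent': P(author M) = 0.8·0.2500 / (0.8·0.2500 + 0.5·0.7500) ≈ 0.3478
After a second stylistic marker='absent': P(author M) = 0.9·0.3478 / (0.9·0.3478 + 0.5·0.6522) ≈ 0.4898
After a stylometric feature='present': P(author M) = 0.2·0.4898 / (0.2·0.4898 + 0.5·0.5102) ≈ 0.2775
After a stylometric feature='absent': P(author M) = 0.8·0.2775 / (0.8·0.2775 + 0.5·0.7225) ≈ 0.3806
After a second stylistic marker='absent': P(author M) = 0.9·0.3806 / (0.9·0.3806 + 0.5·0.6194) ≈ 0.5251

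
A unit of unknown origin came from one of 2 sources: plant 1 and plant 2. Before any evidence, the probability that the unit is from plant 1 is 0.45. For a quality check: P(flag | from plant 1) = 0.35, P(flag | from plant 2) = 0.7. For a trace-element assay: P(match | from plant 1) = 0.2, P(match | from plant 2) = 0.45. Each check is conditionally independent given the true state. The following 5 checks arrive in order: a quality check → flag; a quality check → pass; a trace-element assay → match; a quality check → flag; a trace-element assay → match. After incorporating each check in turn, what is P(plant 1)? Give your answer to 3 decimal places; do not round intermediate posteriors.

0.080

After a quality check='flag': P(plant 1) = 0.35·0.4500 / (0.35·0.4500 + 0.7·0.5500) ≈ 0.2903
After a quality check='pass': P(plant 1) = 0.65·0.2903 / (0.65·0.2903 + 0.3·0.7097) ≈ 0.4699
After a trace-element assay='match': P(plant 1) = 0.2·0.4699 / (0.2·0.4699 + 0.45·0.5301) ≈ 0.2826
After a quality check='flag': P(plant 1) = 0.35·0.2826 / (0.35·0.2826 + 0.7·0.7174) ≈ 0.1646
After a trace-element assay='match': P(plant 1) = 0.2·0.1646 / (0.2·0.1646 + 0.45·0.8354) ≈ 0.0805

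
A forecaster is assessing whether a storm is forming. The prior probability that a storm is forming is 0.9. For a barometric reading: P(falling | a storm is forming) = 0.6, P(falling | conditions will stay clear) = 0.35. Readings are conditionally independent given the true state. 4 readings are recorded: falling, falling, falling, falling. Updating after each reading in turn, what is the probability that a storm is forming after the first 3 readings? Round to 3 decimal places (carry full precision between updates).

0.978

Apply Bayes' rule sequentially, carrying P(storm) forward.
After 'falling': P(storm) = 0.6·0.9000 / (0.6·0.9000 + 0.35·0.1000) ≈ 0.9391
After 'falling': P(storm) = 0.6·0.9391 / (0.6·0.9391 + 0.35·0.0609) ≈ 0.9636
After 'falling': P(storm) = 0.6·0.9636 / (0.6·0.9636 + 0.35·0.0364) ≈ 0.9784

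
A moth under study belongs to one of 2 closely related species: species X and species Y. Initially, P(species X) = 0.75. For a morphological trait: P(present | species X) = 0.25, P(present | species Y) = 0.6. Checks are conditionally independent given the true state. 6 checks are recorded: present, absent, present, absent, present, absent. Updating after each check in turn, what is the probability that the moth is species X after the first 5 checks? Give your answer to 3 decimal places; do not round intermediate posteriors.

Apply Bayes' rule sequentially, carrying P(species X) forward.
After 'present': P(species X) = 0.25·0.7500 / (0.25·0.7500 + 0.6·0.2500) ≈ 0.5556
After 'absent': P(species X) = 0.75·0.5556 / (0.75·0.5556 + 0.4·0.4444) ≈ 0.7009
After 'present': P(species X) = 0.25·0.7009 / (0.25·0.7009 + 0.6·0.2991) ≈ 0.4941
After 'absent': P(species X) = 0.75·0.4941 / (0.75·0.4941 + 0.4·0.5059) ≈ 0.6468
After 'present': P(species X) = 0.25·0.6468 / (0.25·0.6468 + 0.6·0.3532) ≈ 0.4328

0.433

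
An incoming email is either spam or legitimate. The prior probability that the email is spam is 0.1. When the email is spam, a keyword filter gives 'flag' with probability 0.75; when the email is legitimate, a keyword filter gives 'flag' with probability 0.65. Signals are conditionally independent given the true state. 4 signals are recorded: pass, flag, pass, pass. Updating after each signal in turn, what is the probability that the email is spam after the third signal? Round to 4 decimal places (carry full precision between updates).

0.0614

Each posterior becomes the prior for the next update.
After 'pass': P(spam) = 0.25·0.1000 / (0.25·0.1000 + 0.35·0.9000) ≈ 0.0735
After 'flag': P(spam) = 0.75·0.0735 / (0.75·0.0735 + 0.65·0.9265) ≈ 0.0839
After 'pass': P(spam) = 0.25·0.0839 / (0.25·0.0839 + 0.35·0.9161) ≈ 0.0614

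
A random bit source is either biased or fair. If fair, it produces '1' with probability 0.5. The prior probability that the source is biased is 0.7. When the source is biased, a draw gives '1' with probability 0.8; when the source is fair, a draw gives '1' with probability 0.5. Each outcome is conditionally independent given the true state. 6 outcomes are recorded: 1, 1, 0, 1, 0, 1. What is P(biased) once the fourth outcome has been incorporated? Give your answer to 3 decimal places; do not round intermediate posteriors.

After '1': P(biased) = 0.8·0.7000 / (0.8·0.7000 + 0.5·0.3000) ≈ 0.7887
After '1': P(biased) = 0.8·0.7887 / (0.8·0.7887 + 0.5·0.2113) ≈ 0.8566
After '0': P(biased) = 0.2·0.8566 / (0.2·0.8566 + 0.5·0.1434) ≈ 0.7050
After '1': P(biased) = 0.8·0.7050 / (0.8·0.7050 + 0.5·0.2950) ≈ 0.7927

0.793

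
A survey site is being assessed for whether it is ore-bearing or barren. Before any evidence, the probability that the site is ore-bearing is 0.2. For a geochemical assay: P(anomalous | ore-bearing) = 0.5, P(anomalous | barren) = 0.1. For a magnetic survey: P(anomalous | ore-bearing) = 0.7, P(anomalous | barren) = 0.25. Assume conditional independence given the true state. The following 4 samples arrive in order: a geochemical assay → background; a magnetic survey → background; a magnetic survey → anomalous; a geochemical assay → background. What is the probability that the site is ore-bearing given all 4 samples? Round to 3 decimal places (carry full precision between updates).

0.080

After a geochemical assay='background': P(ore) = 0.5·0.2000 / (0.5·0.2000 + 0.9·0.8000) ≈ 0.1220
After a magnetic survey='background': P(ore) = 0.3·0.1220 / (0.3·0.1220 + 0.75·0.8780) ≈ 0.0526
After a magnetic survey='anomalous': P(ore) = 0.7·0.0526 / (0.7·0.0526 + 0.25·0.9474) ≈ 0.1346
After a geochemical assay='background': P(ore) = 0.5·0.1346 / (0.5·0.1346 + 0.9·0.8654) ≈ 0.0795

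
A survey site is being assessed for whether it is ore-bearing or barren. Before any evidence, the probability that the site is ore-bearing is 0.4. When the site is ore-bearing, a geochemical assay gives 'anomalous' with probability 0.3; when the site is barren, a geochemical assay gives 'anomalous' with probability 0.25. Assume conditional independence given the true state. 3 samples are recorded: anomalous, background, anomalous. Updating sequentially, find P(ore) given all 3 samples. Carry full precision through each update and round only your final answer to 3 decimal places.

After 'anomalous': P(ore) = 0.3·0.4000 / (0.3·0.4000 + 0.25·0.6000) ≈ 0.4444
After 'background': P(ore) = 0.7·0.4444 / (0.7·0.4444 + 0.75·0.5556) ≈ 0.4275
After 'anomalous': P(ore) = 0.3·0.4275 / (0.3·0.4275 + 0.25·0.5725) ≈ 0.4726

0.473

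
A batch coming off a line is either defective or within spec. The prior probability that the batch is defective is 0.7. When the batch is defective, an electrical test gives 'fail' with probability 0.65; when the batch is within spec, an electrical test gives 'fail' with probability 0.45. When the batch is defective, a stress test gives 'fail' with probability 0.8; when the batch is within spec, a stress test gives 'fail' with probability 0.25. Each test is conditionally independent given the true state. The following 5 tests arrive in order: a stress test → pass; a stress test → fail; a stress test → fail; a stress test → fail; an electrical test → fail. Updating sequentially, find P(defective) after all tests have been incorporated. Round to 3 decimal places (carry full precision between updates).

0.967

After a stress test='pass': P(defective) = 0.2·0.7000 / (0.2·0.7000 + 0.75·0.3000) ≈ 0.3836
After a stress test='fail': P(defective) = 0.8·0.3836 / (0.8·0.3836 + 0.25·0.6164) ≈ 0.6657
After a stress test='fail': P(defective) = 0.8·0.6657 / (0.8·0.6657 + 0.25·0.3343) ≈ 0.8643
After a stress test='fail': P(defective) = 0.8·0.8643 / (0.8·0.8643 + 0.25·0.1357) ≈ 0.9532
After an electrical test='fail': P(defective) = 0.65·0.9532 / (0.65·0.9532 + 0.45·0.0468) ≈ 0.9672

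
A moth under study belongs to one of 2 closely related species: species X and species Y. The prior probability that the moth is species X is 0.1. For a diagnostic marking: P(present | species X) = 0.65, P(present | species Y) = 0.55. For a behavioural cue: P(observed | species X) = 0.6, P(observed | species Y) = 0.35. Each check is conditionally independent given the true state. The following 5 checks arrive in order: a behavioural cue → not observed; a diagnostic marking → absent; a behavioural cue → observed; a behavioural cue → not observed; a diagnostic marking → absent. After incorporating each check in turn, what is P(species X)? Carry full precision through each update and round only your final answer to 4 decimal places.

0.0418

Apply Bayes' rule sequentially, carrying P(species X) forward.
After a behavioural cue='not observed': P(species X) = 0.4·0.1000 / (0.4·0.1000 + 0.65·0.9000) ≈ 0.0640
After a diagnostic marking='absent': P(species X) = 0.35·0.0640 / (0.35·0.0640 + 0.45·0.9360) ≈ 0.0505
After a behavioural cue='observed': P(species X) = 0.6·0.0505 / (0.6·0.0505 + 0.35·0.9495) ≈ 0.0836
After a behavioural cue='not observed': P(species X) = 0.4·0.0836 / (0.4·0.0836 + 0.65·0.9164) ≈ 0.0531
After a diagnostic marking='absent': P(species X) = 0.35·0.0531 / (0.35·0.0531 + 0.45·0.9469) ≈ 0.0418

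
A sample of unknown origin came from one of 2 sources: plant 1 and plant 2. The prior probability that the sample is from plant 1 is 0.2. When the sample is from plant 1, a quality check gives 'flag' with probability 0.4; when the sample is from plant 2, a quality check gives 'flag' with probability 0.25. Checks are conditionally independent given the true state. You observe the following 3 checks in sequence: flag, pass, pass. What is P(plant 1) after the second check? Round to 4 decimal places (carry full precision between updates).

After 'flag': P(plant 1) = 0.4·0.2000 / (0.4·0.2000 + 0.25·0.8000) ≈ 0.2857
After 'pass': P(plant 1) = 0.6·0.2857 / (0.6·0.2857 + 0.75·0.7143) ≈ 0.2424

0.2424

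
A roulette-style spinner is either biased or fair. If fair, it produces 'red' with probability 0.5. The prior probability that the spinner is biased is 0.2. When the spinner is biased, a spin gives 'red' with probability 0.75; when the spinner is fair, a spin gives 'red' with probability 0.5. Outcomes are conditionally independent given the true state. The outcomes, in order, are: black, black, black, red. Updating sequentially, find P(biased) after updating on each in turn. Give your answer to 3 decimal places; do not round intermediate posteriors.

0.045

After 'black': P(biased) = 0.25·0.2000 / (0.25·0.2000 + 0.5·0.8000) ≈ 0.1111
After 'black': P(biased) = 0.25·0.1111 / (0.25·0.1111 + 0.5·0.8889) ≈ 0.0588
After 'black': P(biased) = 0.25·0.0588 / (0.25·0.0588 + 0.5·0.9412) ≈ 0.0303
After 'red': P(biased) = 0.75·0.0303 / (0.75·0.0303 + 0.5·0.9697) ≈ 0.0448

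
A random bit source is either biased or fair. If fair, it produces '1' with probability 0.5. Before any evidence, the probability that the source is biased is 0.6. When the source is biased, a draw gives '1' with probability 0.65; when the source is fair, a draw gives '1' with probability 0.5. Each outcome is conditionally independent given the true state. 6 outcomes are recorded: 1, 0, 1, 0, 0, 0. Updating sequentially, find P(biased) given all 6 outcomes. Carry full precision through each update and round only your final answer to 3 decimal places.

0.378

After '1': P(biased) = 0.65·0.6000 / (0.65·0.6000 + 0.5·0.4000) ≈ 0.6610
After '0': P(biased) = 0.35·0.6610 / (0.35·0.6610 + 0.5·0.3390) ≈ 0.5772
After '1': P(biased) = 0.65·0.5772 / (0.65·0.5772 + 0.5·0.4228) ≈ 0.6396
After '0': P(biased) = 0.35·0.6396 / (0.35·0.6396 + 0.5·0.3604) ≈ 0.5540
After '0': P(biased) = 0.35·0.5540 / (0.35·0.5540 + 0.5·0.4460) ≈ 0.4651
After '0': P(biased) = 0.35·0.4651 / (0.35·0.4651 + 0.5·0.5349) ≈ 0.3784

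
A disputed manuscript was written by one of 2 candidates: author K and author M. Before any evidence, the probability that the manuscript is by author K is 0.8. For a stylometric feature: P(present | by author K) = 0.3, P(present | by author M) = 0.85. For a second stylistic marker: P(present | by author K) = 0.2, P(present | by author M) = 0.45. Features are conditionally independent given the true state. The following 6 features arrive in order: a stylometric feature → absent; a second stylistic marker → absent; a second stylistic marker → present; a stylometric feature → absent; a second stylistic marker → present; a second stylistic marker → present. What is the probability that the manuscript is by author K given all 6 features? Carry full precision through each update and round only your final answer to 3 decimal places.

0.918

Each posterior becomes the prior for the next update.
After a stylometric feature='absent': P(author K) = 0.7·0.8000 / (0.7·0.8000 + 0.15·0.2000) ≈ 0.9492
After a second stylistic marker='absent': P(author K) = 0.8·0.9492 / (0.8·0.9492 + 0.55·0.0508) ≈ 0.9645
After a second stylistic marker='present': P(author K) = 0.2·0.9645 / (0.2·0.9645 + 0.45·0.0355) ≈ 0.9235
After a stylometric feature='absent': P(author K) = 0.7·0.9235 / (0.7·0.9235 + 0.15·0.0765) ≈ 0.9826
After a second stylistic marker='present': P(author K) = 0.2·0.9826 / (0.2·0.9826 + 0.45·0.0174) ≈ 0.9616
After a second stylistic marker='present': P(author K) = 0.2·0.9616 / (0.2·0.9616 + 0.45·0.0384) ≈ 0.9175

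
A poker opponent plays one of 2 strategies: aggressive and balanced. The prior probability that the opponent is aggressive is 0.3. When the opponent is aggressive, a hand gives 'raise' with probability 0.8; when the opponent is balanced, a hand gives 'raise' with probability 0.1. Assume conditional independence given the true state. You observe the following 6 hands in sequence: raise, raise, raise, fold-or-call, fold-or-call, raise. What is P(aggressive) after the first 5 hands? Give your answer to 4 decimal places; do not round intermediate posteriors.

0.9155

After 'raise': P(aggressive) = 0.8·0.3000 / (0.8·0.3000 + 0.1·0.7000) ≈ 0.7742
After 'raise': P(aggressive) = 0.8·0.7742 / (0.8·0.7742 + 0.1·0.2258) ≈ 0.9648
After 'raise': P(aggressive) = 0.8·0.9648 / (0.8·0.9648 + 0.1·0.0352) ≈ 0.9955
After 'fold-or-call': P(aggressive) = 0.2·0.9955 / (0.2·0.9955 + 0.9·0.0045) ≈ 0.9799
After 'fold-or-call': P(aggressive) = 0.2·0.9799 / (0.2·0.9799 + 0.9·0.0201) ≈ 0.9155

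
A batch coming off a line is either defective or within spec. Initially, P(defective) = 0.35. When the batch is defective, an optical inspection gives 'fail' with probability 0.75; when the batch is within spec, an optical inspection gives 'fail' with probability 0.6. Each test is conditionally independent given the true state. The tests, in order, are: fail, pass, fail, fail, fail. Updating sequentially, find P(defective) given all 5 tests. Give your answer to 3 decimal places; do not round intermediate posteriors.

0.451

Each posterior becomes the prior for the next update.
After 'fail': P(defective) = 0.75·0.3500 / (0.75·0.3500 + 0.6·0.6500) ≈ 0.4023
After 'pass': P(defective) = 0.25·0.4023 / (0.25·0.4023 + 0.4·0.5977) ≈ 0.2961
After 'fail': P(defective) = 0.75·0.2961 / (0.75·0.2961 + 0.6·0.7039) ≈ 0.3446
After 'fail': P(defective) = 0.75·0.3446 / (0.75·0.3446 + 0.6·0.6554) ≈ 0.3966
After 'fail': P(defective) = 0.75·0.3966 / (0.75·0.3966 + 0.6·0.6034) ≈ 0.4510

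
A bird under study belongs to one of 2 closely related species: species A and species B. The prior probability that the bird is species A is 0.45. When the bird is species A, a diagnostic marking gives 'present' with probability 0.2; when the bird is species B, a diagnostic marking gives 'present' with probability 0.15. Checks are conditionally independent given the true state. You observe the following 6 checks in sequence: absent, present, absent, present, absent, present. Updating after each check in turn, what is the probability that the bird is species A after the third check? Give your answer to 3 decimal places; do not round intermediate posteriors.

After 'absent': P(species A) = 0.8·0.4500 / (0.8·0.4500 + 0.85·0.5500) ≈ 0.4350
After 'present': P(species A) = 0.2·0.4350 / (0.2·0.4350 + 0.15·0.5650) ≈ 0.5066
After 'absent': P(species A) = 0.8·0.5066 / (0.8·0.5066 + 0.85·0.4934) ≈ 0.4914

0.491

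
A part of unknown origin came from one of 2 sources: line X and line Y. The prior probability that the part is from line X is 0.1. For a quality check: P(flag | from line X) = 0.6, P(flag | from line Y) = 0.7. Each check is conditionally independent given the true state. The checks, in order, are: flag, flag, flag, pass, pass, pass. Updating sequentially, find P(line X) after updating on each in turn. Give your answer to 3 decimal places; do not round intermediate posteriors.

0.142

After 'flag': P(line X) = 0.6·0.1000 / (0.6·0.1000 + 0.7·0.9000) ≈ 0.0870
After 'flag': P(line X) = 0.6·0.0870 / (0.6·0.0870 + 0.7·0.9130) ≈ 0.0755
After 'flag': P(line X) = 0.6·0.0755 / (0.6·0.0755 + 0.7·0.9245) ≈ 0.0654
After 'pass': P(line X) = 0.4·0.0654 / (0.4·0.0654 + 0.3·0.9346) ≈ 0.0853
After 'pass': P(line X) = 0.4·0.0853 / (0.4·0.0853 + 0.3·0.9147) ≈ 0.1106
After 'pass': P(line X) = 0.4·0.1106 / (0.4·0.1106 + 0.3·0.8894) ≈ 0.1423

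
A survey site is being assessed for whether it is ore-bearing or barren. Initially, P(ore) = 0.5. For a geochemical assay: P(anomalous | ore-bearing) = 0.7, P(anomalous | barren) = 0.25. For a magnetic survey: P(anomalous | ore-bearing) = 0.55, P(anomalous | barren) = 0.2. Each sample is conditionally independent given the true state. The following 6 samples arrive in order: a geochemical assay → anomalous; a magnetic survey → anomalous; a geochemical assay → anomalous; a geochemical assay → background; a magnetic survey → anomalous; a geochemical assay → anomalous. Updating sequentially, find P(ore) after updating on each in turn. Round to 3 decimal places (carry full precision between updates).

Each posterior becomes the prior for the next update.
After a geochemical assay='anomalous': P(ore) = 0.7·0.5000 / (0.7·0.5000 + 0.25·0.5000) ≈ 0.7368
After a magnetic survey='anomalous': P(ore) = 0.55·0.7368 / (0.55·0.7368 + 0.2·0.2632) ≈ 0.8851
After a geochemical assay='anomalous': P(ore) = 0.7·0.8851 / (0.7·0.8851 + 0.25·0.1149) ≈ 0.9557
After a geochemical assay='background': P(ore) = 0.3·0.9557 / (0.3·0.9557 + 0.75·0.0443) ≈ 0.8961
After a magnetic survey='anomalous': P(ore) = 0.55·0.8961 / (0.55·0.8961 + 0.2·0.1039) ≈ 0.9595
After a geochemical assay='anomalous': P(ore) = 0.7·0.9595 / (0.7·0.9595 + 0.25·0.0405) ≈ 0.9852

0.985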